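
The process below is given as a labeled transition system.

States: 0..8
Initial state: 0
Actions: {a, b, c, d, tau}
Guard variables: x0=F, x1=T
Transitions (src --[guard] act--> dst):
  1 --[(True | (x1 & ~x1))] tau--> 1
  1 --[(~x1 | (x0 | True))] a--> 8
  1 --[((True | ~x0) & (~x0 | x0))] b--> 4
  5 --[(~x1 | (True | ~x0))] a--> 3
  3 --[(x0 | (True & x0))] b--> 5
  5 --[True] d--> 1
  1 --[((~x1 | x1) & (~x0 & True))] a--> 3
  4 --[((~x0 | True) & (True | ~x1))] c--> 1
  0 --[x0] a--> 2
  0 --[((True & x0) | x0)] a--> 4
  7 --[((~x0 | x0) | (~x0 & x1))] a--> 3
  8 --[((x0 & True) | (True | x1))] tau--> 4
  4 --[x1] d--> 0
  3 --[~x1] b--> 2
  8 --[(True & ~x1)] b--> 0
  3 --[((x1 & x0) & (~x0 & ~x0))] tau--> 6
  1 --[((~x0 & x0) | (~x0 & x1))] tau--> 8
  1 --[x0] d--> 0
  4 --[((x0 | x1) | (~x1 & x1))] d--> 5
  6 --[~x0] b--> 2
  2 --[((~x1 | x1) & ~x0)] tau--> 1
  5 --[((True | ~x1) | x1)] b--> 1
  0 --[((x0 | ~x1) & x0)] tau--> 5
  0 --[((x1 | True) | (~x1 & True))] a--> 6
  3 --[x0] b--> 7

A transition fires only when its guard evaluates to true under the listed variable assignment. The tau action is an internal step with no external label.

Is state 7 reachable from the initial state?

16 transition(s) survive guard evaluation.
L0 = {0}
L1 = {6}  total {0,6}
L2 = {2}  total {0,2,6}
L3 = {1}  total {0,1,2,6}
L4 = {3,4,8}  total {0,1,2,3,4,6,8}
L5 = {5}  total {0,1,2,3,4,5,6,8}
Reachable = {0,1,2,3,4,5,6,8}

Answer: UNREACHABLE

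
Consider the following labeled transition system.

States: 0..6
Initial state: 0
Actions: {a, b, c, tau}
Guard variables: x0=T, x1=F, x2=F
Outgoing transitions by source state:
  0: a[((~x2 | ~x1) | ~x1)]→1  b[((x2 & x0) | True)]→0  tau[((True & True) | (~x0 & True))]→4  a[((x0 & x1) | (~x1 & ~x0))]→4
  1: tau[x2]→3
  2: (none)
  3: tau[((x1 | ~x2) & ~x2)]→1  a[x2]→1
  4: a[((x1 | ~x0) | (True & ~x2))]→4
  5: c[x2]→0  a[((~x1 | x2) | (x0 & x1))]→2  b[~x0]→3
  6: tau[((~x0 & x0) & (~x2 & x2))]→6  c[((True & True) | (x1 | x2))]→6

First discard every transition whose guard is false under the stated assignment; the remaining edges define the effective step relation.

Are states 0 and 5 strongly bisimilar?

Answer: NOT BISIMILAR

Trace:
Refine partition for ~:
  P[0] = {{0,1,2,3,4,5,6}}
  P[1] = {{0},{1,2},{3},{4,5},{6}}
  P[2] = {{0},{1,2},{3},{4},{5},{6}}
Fixed point at round 3; 6 class(es).
[0]={0}  [5]={5}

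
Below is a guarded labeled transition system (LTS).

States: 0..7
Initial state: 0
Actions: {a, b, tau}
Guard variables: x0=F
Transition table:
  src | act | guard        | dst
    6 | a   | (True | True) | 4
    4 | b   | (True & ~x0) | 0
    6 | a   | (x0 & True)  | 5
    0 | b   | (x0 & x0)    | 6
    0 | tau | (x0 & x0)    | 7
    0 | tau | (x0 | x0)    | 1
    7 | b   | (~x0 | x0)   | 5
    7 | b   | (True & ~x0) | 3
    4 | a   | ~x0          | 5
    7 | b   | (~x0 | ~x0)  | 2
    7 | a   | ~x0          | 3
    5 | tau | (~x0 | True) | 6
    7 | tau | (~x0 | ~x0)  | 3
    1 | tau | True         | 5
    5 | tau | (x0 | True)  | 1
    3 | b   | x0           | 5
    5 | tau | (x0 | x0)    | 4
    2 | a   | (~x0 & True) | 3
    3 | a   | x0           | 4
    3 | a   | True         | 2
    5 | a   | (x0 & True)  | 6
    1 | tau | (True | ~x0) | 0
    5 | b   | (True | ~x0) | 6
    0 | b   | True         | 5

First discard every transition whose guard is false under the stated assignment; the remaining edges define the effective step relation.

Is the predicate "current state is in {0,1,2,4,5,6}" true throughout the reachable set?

Answer: INVARIANT HOLDS

Trace:
Inv-set: {0,1,2,4,5,6}
Reach set: {0,1,4,5,6}
  0: safe
  1: safe
  4: safe
  5: safe
  6: safe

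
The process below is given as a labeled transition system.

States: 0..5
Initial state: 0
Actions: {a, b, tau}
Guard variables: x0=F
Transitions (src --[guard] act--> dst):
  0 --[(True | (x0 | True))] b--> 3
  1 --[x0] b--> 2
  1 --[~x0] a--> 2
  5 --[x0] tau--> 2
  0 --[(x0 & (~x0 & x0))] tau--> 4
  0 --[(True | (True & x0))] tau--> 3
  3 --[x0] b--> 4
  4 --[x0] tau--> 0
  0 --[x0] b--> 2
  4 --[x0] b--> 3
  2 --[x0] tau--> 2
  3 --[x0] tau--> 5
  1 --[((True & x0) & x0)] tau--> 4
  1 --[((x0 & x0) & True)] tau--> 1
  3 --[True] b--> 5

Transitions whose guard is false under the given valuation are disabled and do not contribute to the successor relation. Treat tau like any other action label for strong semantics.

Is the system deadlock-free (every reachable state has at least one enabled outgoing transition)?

Reachable = {0,3,5}
  0: b→3  tau→3  [deg 2]
  3: b→5  [deg 1]
  5: ∅  [STUCK]
trace reaching 5: b·b

Answer: DEADLOCK at state 5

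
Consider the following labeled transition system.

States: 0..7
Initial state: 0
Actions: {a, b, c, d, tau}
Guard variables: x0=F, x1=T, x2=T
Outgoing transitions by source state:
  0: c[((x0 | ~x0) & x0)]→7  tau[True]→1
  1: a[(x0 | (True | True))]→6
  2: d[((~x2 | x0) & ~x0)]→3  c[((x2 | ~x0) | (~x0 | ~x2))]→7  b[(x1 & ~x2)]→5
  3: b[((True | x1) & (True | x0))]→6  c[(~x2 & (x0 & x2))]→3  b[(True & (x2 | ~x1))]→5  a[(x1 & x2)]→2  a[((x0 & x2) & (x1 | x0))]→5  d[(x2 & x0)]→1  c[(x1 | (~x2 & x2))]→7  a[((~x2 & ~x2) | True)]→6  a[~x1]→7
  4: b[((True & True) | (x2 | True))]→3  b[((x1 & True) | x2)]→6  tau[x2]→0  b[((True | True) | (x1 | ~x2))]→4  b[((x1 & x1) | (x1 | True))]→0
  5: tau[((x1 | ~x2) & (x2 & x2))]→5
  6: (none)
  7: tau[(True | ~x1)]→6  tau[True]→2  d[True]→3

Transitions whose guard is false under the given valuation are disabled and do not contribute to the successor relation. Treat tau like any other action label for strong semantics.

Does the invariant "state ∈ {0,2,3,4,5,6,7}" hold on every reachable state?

Answer: INVARIANT VIOLATED at state 1

Trace:
Allowed set {0,2,3,4,5,6,7}
Reach set: {0,1,6}
  0: ok
  1: outside
  6: ok
reach 1 via tau — violates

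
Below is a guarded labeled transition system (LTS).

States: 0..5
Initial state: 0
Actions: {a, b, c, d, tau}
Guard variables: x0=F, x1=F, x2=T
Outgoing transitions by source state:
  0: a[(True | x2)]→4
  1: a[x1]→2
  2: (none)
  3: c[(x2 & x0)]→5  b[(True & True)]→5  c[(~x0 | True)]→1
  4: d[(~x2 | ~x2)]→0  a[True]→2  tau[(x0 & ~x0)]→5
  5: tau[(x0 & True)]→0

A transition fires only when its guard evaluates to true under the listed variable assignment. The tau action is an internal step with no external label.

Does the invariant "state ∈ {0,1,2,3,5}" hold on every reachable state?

Answer: INVARIANT VIOLATED at state 4

Analysis:
Inv-set: {0,1,2,3,5}
R = {0,2,4}
  0: ✓
  2: ✓
  4: VIOLATES
counterexample path to 4: a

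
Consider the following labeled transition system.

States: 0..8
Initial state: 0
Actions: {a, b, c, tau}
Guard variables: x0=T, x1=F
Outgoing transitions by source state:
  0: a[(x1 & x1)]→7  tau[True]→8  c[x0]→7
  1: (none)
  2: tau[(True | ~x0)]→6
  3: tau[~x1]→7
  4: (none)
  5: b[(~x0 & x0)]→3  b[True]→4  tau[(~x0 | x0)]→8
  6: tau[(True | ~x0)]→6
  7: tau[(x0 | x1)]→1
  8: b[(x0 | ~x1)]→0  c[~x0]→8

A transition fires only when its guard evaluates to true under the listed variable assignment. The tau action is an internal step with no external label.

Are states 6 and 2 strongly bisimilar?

Compute ~ classes (split until stable):
  round 0: {{0,1,2,3,4,5,6,7,8}}
  round 1: {{0},{1,4},{2,3,6,7},{5},{8}}
  round 2: {{0},{1,4},{2,3,6},{5},{7},{8}}
  round 3: {{0},{1,4},{2,6},{3},{5},{7},{8}}
Fixed point at round 4; 7 class(es).
6∈{2,6}, 2∈{2,6}

Answer: BISIMILAR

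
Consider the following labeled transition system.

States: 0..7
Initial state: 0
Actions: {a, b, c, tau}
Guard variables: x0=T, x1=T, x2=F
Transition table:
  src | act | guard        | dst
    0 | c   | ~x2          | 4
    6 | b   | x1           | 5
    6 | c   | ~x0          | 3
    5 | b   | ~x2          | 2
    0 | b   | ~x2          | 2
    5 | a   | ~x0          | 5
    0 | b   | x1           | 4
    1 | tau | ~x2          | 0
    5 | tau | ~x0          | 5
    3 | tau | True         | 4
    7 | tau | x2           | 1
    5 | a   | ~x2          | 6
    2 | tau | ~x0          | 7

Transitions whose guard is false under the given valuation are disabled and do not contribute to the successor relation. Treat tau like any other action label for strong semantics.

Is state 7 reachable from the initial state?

After dropping false guards: 8 live edges.
Layer 0: {0}
Layer 1: {2,4}  now seen {0,2,4}
R = {0,2,4}

Answer: UNREACHABLE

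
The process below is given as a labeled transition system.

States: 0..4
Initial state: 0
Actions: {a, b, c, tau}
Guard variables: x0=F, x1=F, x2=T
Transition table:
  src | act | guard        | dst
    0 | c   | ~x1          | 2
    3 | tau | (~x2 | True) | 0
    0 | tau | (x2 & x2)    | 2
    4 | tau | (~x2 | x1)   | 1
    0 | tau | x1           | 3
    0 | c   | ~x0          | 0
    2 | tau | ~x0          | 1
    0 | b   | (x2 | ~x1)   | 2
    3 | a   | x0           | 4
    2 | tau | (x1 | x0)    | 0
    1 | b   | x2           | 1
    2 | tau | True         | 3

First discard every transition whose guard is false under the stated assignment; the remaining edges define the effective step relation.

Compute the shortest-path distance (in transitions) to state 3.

Answer: 2

Working:
Layered search for 3:
  depth 0: {0}
  depth 1: {2}
  depth 2: {1,3}
first hit 3 at d=2 via b·tau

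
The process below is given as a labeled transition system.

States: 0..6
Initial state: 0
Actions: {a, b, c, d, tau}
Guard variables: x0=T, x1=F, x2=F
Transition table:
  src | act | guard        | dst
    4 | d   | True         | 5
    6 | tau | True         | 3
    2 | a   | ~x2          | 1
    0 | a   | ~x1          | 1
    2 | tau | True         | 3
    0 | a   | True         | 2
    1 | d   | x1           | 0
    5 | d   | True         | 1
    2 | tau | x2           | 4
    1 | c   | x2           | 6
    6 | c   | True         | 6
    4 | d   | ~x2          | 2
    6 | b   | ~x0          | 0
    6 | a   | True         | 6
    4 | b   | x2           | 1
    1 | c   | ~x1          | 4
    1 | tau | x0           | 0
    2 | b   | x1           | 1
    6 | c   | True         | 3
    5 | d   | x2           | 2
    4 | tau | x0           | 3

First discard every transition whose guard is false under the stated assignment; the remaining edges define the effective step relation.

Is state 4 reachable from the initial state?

After dropping false guards: 14 live edges.
L0 = {0}
L1 = {1,2}  now seen {0,1,2}
L2 = {3,4}  now seen {0,1,2,3,4}
L3 = {5}  now seen {0,1,2,3,4,5}
R = {0,1,2,3,4,5}
witness 4: a·c

Answer: REACHABLE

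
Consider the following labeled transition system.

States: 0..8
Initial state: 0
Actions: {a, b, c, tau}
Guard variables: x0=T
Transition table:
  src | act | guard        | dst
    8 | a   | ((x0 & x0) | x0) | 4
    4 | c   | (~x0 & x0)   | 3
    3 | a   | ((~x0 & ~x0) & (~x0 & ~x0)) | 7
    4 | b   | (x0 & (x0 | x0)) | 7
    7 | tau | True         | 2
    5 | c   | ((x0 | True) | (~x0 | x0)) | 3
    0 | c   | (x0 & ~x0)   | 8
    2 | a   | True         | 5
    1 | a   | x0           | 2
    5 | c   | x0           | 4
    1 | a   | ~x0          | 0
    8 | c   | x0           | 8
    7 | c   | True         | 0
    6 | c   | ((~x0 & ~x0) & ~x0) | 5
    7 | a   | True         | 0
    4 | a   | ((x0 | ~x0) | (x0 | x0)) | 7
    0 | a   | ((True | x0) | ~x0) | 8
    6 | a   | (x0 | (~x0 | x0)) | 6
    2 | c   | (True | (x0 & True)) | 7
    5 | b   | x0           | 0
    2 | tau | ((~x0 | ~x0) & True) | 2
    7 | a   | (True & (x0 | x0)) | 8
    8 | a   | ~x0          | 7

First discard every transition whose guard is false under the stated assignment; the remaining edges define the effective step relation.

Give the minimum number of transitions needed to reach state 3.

Breadth-first toward 3:
  Layer 0: {0}
  Layer 1: {8}
  Layer 2: {4}
  Layer 3: {7}
  Layer 4: {2}
  Layer 5: {5}
  Layer 6: {3}
first hit 3 at d=6 via a·a·a·tau·a·c

Answer: 6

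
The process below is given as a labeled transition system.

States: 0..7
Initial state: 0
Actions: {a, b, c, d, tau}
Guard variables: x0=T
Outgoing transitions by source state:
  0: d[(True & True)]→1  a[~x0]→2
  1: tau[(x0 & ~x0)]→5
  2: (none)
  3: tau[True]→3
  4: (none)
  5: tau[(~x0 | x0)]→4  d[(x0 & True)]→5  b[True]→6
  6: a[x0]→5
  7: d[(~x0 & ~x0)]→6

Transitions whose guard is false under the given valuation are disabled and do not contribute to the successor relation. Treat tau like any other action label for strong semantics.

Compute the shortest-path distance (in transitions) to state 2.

Breadth-first toward 2:
  L0 = {0}
  L1 = {1}
2 never appears.

Answer: UNREACHABLE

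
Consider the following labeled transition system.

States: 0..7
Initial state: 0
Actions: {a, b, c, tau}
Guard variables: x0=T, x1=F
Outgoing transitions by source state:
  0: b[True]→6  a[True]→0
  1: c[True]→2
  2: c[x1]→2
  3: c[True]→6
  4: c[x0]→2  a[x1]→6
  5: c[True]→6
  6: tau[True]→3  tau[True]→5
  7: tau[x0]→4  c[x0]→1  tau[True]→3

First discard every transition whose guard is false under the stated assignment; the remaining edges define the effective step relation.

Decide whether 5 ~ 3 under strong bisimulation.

Refine partition for ~:
  round 0: {{0,1,2,3,4,5,6,7}}
  round 1: {{0},{1,3,4,5},{2},{6},{7}}
  round 2: {{0},{1,4},{2},{3,5},{6},{7}}
stable after 3 split(s): 6 block(s)
class of 5: {3,5}; class of 3: {3,5}

Answer: BISIMILAR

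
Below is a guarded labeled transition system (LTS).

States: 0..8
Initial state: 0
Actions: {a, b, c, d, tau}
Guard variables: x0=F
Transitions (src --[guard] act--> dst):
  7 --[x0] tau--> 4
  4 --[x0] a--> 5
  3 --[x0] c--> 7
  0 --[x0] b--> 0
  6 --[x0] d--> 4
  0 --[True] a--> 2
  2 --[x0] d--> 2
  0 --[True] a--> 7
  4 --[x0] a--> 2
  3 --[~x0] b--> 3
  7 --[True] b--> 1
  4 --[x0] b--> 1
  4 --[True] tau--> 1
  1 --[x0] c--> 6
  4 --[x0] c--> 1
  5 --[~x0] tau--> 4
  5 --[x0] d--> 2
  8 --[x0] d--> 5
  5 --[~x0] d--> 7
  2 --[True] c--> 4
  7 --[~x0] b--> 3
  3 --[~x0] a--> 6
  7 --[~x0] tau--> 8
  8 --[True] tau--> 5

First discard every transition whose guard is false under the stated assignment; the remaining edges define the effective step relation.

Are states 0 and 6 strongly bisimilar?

Answer: NOT BISIMILAR

Analysis:
Bisimulation quotient by refinement:
  π0 = {{0,1,2,3,4,5,6,7,8}}
  π1 = {{0},{1,6},{2},{3},{4,8},{5},{7}}
  π2 = {{0},{1,6},{2},{3},{4},{5},{7},{8}}
stable after 3 split(s): 8 block(s)
[0]={0}  [6]={1,6}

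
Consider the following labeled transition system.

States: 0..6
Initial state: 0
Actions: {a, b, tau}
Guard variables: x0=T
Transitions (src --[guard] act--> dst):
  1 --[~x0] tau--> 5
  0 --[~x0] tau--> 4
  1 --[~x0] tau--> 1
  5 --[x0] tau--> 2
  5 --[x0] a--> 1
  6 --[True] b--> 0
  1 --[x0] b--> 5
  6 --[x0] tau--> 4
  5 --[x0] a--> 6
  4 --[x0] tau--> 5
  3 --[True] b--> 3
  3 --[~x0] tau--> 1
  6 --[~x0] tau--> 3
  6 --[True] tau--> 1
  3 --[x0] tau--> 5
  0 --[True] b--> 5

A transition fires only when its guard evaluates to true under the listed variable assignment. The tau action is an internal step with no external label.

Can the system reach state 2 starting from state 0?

Answer: REACHABLE

Working:
After dropping false guards: 11 live edges.
depth 0: {0}
depth 1: {5}  cumulative {0,5}
depth 2: {1,2,6}  cumulative {0,1,2,5,6}
depth 3: {4}  cumulative {0,1,2,4,5,6}
Reachable = {0,1,2,4,5,6}
trace reaching 2: b·tau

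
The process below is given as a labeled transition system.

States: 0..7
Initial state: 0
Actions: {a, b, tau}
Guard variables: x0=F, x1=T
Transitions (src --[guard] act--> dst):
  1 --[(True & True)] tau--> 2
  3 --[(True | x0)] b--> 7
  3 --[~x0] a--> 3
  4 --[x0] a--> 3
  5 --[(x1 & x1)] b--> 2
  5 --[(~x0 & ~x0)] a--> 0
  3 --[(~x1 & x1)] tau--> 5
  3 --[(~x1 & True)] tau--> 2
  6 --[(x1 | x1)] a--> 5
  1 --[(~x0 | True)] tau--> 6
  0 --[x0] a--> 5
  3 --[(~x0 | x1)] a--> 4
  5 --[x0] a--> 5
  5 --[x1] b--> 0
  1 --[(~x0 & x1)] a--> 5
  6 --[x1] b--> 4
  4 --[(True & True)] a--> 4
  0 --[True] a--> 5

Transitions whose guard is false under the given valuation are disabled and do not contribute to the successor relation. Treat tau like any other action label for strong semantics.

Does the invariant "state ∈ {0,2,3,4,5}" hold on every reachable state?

Answer: INVARIANT HOLDS

Analysis:
Safe = {0,2,3,4,5}
Reach set: {0,2,5}
  0: ok
  2: ok
  5: ok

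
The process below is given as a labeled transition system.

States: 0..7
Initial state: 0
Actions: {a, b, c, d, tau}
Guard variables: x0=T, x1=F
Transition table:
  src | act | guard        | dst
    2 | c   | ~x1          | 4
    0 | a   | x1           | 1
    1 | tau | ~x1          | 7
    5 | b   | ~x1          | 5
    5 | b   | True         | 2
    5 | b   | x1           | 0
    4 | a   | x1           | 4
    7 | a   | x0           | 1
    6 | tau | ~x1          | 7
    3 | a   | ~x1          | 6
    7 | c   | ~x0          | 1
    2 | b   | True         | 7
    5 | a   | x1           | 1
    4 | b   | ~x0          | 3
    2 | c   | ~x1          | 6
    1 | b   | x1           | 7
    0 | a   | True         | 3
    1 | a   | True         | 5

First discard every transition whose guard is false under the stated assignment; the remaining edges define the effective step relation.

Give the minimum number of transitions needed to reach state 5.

Answer: 5

Trace:
Layered search for 5:
  L0 = {0}
  L1 = {3}
  L2 = {6}
  L3 = {7}
  L4 = {1}
  L5 = {5}
first hit 5 at d=5 via a·a·tau·a·a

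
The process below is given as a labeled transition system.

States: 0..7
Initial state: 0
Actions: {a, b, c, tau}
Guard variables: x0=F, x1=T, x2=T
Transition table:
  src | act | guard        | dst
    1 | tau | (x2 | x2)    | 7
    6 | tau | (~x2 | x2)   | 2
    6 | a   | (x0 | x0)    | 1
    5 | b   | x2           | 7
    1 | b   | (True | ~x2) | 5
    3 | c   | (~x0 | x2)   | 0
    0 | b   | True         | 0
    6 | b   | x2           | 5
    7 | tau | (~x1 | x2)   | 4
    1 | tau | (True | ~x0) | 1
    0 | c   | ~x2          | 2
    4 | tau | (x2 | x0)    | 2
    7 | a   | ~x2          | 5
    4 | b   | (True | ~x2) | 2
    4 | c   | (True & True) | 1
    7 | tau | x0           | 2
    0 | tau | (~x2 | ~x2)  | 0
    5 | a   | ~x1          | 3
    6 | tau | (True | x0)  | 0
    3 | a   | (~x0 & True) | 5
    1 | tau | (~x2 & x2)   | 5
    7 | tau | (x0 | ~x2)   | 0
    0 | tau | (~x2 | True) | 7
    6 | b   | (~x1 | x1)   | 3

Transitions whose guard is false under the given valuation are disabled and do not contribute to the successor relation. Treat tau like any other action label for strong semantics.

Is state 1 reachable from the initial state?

Guard filter leaves 16 enabled edge(s).
depth 0: {0}
depth 1: {7}  cumulative {0,7}
depth 2: {4}  cumulative {0,4,7}
depth 3: {1,2}  cumulative {0,1,2,4,7}
depth 4: {5}  cumulative {0,1,2,4,5,7}
R = {0,1,2,4,5,7}
Path to 1: tau·tau·c

Answer: REACHABLE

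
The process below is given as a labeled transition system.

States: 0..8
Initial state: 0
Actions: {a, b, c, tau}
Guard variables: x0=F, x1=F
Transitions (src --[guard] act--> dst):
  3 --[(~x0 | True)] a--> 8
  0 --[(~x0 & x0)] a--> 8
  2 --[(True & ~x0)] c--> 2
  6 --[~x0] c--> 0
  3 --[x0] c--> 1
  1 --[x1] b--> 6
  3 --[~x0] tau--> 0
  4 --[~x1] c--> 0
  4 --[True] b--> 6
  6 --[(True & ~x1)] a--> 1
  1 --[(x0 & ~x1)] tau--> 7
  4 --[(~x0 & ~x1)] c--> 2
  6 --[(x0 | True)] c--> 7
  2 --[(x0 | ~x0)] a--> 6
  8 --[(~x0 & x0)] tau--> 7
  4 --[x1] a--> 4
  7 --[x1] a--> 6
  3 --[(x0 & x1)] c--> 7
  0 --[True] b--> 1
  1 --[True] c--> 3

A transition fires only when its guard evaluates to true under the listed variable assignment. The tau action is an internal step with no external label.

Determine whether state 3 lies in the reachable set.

Answer: REACHABLE

Trace:
Guard filter leaves 12 enabled edge(s).
depth 0: {0}
depth 1: {1}  cumulative {0,1}
depth 2: {3}  cumulative {0,1,3}
depth 3: {8}  cumulative {0,1,3,8}
Reach set: {0,1,3,8}
trace reaching 3: b·c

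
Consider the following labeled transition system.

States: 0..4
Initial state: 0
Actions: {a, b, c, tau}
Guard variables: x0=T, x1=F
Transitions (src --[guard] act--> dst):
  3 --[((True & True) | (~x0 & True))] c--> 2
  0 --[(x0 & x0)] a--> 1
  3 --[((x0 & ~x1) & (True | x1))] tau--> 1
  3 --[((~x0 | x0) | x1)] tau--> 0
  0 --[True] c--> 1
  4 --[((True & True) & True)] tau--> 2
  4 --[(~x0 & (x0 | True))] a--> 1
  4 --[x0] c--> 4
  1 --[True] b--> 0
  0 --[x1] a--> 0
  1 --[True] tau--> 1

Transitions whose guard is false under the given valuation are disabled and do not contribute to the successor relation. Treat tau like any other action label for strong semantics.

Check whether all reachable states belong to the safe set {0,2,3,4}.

Answer: INVARIANT VIOLATED at state 1

Trace:
Safe = {0,2,3,4}
Reach set: {0,1}
  0: safe
  1: outside
reach 1 via a — violates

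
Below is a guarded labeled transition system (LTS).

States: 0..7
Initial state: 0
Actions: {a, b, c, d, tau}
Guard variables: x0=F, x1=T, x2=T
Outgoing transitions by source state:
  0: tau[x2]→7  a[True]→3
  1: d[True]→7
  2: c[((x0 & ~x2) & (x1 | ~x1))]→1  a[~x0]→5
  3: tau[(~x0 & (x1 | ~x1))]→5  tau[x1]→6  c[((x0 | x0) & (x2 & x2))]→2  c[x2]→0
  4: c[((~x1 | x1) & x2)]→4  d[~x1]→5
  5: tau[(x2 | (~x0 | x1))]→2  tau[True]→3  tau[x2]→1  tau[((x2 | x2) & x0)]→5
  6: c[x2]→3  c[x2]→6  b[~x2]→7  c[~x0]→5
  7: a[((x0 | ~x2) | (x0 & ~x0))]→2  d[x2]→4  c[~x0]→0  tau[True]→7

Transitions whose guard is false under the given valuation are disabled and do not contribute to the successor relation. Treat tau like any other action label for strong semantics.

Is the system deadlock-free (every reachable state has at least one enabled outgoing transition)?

Reachable = {0,1,2,3,4,5,6,7}
  0: a→3  tau→7  [deg 2]
  1: d→7  [deg 1]
  2: a→5  [deg 1]
  3: c→0  tau→5  tau→6  [deg 3]
  4: c→4  [deg 1]
  5: tau→1  tau→2  tau→3  [deg 3]
  6: c→3  c→5  c→6  [deg 3]
  7: c→0  d→4  tau→7  [deg 3]

Answer: DEADLOCK-FREE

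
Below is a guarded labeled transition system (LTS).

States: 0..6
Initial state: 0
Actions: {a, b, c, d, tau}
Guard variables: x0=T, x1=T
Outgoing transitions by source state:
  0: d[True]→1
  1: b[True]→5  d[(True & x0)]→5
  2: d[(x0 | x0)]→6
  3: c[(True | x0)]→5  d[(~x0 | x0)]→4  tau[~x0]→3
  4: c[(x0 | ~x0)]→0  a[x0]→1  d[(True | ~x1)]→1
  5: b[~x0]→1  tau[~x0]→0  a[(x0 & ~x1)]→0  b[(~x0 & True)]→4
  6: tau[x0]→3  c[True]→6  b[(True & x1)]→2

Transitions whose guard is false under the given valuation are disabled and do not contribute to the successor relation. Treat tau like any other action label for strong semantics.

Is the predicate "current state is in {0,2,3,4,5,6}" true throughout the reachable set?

Answer: INVARIANT VIOLATED at state 1

Trace:
Allowed set {0,2,3,4,5,6}
Reachable = {0,1,5}
  0: ok
  1: outside
  5: ok
counterexample path to 1: d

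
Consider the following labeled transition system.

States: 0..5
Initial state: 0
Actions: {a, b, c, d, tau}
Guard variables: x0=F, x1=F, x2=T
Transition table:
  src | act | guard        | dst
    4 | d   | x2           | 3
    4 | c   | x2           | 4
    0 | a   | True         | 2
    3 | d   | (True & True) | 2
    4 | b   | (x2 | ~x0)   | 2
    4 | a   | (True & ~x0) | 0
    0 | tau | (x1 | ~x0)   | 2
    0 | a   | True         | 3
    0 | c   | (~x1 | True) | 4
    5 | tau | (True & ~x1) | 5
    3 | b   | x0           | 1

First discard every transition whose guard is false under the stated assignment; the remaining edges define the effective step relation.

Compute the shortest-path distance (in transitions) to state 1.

Layered search for 1:
  L0 = {0}
  L1 = {2,3,4}
1 never appears.

Answer: UNREACHABLE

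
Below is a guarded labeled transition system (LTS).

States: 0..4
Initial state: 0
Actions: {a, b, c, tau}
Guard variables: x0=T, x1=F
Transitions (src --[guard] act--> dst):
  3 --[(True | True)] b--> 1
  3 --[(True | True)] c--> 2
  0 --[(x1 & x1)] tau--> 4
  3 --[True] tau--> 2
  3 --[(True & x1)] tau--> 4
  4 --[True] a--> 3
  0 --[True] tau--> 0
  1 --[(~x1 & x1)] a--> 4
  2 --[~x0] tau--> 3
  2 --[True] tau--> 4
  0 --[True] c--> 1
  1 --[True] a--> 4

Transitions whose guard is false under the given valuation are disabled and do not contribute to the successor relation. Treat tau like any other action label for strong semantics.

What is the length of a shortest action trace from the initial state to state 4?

Layered search for 4:
  Layer 0: {0}
  Layer 1: {1}
  Layer 2: {4}
first hit 4 at d=2 via c·a

Answer: 2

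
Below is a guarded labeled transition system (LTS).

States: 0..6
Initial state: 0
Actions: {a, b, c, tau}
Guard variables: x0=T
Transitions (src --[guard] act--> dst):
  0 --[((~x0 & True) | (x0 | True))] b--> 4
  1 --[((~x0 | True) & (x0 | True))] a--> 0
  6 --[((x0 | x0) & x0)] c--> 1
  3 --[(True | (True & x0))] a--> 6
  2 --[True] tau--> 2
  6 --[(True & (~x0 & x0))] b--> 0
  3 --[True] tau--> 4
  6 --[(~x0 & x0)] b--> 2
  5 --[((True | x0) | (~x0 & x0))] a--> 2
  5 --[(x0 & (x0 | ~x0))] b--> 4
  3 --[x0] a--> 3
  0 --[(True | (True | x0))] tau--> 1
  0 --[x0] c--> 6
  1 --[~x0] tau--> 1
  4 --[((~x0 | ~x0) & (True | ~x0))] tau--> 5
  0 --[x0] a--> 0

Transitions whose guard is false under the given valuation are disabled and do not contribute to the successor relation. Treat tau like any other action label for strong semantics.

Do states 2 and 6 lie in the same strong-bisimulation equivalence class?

Answer: NOT BISIMILAR

Working:
Refine partition for ~:
  π0 = {{0,1,2,3,4,5,6}}
  π1 = {{0},{1},{2},{3},{4},{5},{6}}
Fixed point at round 2; 7 class(es).
2∈{2}, 6∈{6}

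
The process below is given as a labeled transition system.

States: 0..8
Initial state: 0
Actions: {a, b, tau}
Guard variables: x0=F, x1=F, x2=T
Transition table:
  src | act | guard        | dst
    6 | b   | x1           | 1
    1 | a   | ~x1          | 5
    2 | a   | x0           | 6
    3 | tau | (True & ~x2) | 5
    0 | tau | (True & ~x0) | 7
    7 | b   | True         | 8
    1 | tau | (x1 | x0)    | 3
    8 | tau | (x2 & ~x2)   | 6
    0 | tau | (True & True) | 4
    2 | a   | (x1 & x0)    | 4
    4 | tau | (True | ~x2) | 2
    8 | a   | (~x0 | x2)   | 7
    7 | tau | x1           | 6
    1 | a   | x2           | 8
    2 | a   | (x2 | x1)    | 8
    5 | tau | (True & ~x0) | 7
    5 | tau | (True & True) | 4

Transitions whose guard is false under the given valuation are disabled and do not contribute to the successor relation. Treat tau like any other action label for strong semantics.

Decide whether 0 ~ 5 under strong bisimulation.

Answer: BISIMILAR

Trace:
Refine partition for ~:
  P[0] = {{0,1,2,3,4,5,6,7,8}}
  P[1] = {{0,4,5},{1,2,8},{3,6},{7}}
  P[2] = {{0,5},{1},{2},{3,6},{4},{7},{8}}
stable after 3 split(s): 7 block(s)
[0]={0,5}  [5]={0,5}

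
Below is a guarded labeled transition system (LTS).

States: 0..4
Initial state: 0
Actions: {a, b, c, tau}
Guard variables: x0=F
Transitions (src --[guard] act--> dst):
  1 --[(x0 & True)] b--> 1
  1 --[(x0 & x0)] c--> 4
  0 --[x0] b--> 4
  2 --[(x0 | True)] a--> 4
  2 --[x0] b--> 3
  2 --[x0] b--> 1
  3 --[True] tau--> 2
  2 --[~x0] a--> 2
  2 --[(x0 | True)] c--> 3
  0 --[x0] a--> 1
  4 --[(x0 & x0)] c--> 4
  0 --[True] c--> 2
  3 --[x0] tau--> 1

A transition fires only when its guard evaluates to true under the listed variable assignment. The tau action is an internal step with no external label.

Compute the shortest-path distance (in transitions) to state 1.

Layered search for 1:
  depth 0: {0}
  depth 1: {2}
  depth 2: {3,4}
1 never appears.

Answer: UNREACHABLE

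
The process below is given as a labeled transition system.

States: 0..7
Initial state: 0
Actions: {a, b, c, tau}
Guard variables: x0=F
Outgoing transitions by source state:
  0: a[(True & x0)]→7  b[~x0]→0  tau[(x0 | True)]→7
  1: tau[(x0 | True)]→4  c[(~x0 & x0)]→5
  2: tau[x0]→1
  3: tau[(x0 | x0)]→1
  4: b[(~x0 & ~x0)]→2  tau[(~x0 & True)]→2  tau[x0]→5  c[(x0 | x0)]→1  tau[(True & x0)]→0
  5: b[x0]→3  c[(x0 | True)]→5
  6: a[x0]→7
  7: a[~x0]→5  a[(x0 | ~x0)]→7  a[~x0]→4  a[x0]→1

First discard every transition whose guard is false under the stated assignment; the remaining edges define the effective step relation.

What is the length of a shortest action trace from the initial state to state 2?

BFS to 2:
  Layer 0: {0}
  Layer 1: {7}
  Layer 2: {4,5}
  Layer 3: {2}
2 enters at depth 3; path tau·a·b

Answer: 3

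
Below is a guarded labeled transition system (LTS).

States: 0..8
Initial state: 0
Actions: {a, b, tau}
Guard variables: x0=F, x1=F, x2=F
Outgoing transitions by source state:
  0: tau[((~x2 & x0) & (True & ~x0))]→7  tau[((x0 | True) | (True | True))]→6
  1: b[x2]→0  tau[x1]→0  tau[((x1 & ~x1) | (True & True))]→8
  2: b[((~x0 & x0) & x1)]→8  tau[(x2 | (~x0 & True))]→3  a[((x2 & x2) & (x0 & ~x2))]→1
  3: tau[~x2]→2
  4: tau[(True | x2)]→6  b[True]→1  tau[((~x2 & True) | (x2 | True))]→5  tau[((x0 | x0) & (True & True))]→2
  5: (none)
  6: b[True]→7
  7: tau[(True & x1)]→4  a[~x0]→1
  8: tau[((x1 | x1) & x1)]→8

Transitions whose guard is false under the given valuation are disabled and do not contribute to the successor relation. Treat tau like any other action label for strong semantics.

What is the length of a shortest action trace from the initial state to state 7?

Answer: 2

Trace:
BFS to 7:
  depth 0: {0}
  depth 1: {6}
  depth 2: {7}
7 enters at depth 2; path tau·b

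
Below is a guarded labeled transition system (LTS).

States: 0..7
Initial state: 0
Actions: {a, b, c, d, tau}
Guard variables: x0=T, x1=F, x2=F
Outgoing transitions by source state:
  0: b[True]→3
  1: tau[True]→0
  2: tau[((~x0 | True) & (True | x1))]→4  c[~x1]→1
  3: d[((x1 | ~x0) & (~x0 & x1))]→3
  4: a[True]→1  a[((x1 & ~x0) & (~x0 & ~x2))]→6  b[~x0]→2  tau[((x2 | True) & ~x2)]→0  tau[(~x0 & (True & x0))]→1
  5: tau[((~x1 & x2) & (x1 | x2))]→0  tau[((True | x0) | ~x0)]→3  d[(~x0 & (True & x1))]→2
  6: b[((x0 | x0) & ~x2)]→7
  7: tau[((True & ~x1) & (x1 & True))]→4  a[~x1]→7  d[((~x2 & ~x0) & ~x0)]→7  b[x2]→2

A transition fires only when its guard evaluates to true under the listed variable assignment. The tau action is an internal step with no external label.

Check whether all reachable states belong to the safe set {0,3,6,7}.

Answer: INVARIANT HOLDS

Analysis:
Safe = {0,3,6,7}
Reachable = {0,3}
  0: ✓
  3: ✓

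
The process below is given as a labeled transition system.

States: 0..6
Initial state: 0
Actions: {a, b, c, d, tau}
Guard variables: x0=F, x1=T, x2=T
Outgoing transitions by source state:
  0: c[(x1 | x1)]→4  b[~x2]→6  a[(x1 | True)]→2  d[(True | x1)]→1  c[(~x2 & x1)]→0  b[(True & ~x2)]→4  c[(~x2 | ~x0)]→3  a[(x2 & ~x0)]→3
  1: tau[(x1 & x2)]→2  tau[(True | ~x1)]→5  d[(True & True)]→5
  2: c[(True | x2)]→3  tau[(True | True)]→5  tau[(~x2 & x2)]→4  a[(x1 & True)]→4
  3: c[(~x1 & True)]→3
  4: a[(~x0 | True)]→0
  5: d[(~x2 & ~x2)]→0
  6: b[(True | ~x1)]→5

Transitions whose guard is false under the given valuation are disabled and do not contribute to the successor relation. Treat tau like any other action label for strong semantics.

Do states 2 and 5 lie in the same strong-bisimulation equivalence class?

Bisimulation quotient by refinement:
  π0 = {{0,1,2,3,4,5,6}}
  π1 = {{0},{1},{2},{3,5},{4},{6}}
Fixed point at round 2; 6 class(es).
[2]={2}  [5]={3,5}

Answer: NOT BISIMILAR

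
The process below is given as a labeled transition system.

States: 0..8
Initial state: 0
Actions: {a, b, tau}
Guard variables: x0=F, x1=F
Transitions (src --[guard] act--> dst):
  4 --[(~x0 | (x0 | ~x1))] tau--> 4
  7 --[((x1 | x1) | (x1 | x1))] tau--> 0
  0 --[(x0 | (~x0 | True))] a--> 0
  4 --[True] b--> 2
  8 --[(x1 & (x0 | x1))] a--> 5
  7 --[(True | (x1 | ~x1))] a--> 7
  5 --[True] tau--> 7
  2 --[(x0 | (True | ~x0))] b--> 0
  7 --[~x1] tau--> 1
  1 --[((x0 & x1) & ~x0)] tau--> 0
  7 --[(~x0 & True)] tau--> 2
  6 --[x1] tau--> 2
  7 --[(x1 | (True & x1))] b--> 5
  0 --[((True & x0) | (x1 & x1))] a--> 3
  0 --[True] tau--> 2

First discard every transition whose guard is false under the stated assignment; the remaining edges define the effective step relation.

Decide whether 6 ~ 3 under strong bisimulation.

Answer: BISIMILAR

Analysis:
Compute ~ classes (split until stable):
  π0 = {{0,1,2,3,4,5,6,7,8}}
  π1 = {{0,7},{1,3,6,8},{2},{4},{5}}
  π2 = {{0},{1,3,6,8},{2},{4},{5},{7}}
Fixed point at round 3; 6 class(es).
[6]={1,3,6,8}  [3]={1,3,6,8}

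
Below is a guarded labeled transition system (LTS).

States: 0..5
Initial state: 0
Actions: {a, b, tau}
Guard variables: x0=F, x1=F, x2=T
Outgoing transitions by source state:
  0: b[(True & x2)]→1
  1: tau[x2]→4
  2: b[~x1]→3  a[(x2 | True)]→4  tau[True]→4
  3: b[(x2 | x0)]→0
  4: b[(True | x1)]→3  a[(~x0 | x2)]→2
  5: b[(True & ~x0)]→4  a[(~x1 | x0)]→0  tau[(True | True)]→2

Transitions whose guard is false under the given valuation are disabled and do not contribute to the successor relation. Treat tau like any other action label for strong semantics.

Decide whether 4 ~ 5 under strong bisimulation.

Compute ~ classes (split until stable):
  π0 = {{0,1,2,3,4,5}}
  π1 = {{0,3},{1},{2,5},{4}}
  π2 = {{0},{1},{2},{3},{4},{5}}
Fixed point at round 3; 6 class(es).
class of 4: {4}; class of 5: {5}

Answer: NOT BISIMILAR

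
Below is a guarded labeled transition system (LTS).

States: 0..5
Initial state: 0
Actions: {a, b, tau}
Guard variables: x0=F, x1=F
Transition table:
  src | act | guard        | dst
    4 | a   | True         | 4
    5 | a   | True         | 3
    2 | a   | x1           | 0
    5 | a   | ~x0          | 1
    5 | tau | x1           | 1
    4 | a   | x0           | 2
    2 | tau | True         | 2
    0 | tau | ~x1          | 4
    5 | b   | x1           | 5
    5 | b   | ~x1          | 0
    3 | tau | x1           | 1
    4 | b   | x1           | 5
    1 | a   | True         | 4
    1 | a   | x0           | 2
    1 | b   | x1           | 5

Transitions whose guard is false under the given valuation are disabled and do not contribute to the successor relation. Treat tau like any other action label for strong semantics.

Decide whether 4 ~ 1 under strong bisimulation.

Answer: BISIMILAR

Trace:
Bisimulation quotient by refinement:
  π0 = {{0,1,2,3,4,5}}
  π1 = {{0,2},{1,4},{3},{5}}
  π2 = {{0},{1,4},{2},{3},{5}}
Fixed point at round 3; 5 class(es).
4∈{1,4}, 1∈{1,4}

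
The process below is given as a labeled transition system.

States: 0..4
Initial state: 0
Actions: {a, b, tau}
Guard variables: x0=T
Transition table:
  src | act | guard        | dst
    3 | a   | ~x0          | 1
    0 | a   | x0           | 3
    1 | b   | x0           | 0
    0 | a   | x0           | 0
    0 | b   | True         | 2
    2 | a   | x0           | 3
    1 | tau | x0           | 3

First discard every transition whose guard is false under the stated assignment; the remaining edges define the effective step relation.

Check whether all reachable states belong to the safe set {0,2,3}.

Inv-set: {0,2,3}
Reachable = {0,2,3}
  0: ok
  2: ok
  3: ok

Answer: INVARIANT HOLDS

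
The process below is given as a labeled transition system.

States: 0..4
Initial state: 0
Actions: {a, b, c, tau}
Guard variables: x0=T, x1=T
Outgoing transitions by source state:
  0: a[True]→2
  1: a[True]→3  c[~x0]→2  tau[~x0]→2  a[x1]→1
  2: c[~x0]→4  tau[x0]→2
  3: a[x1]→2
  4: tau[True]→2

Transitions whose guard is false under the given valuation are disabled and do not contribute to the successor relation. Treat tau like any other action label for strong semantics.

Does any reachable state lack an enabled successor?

R = {0,2}
  0: a→2  [1 exit(s)]
  2: tau→2  [1 exit(s)]

Answer: DEADLOCK-FREE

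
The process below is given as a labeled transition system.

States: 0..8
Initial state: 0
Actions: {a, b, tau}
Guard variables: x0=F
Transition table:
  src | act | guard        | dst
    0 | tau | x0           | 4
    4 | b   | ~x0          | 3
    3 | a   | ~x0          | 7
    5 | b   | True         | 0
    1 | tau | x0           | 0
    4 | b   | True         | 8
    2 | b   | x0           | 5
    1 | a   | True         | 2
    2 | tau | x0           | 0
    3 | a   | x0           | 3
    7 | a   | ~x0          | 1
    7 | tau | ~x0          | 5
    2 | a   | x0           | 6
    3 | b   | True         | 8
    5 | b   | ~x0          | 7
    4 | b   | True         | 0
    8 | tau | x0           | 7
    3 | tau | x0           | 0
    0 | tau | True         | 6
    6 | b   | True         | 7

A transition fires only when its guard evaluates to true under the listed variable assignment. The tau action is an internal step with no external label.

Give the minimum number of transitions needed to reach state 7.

BFS to 7:
  Layer 0: {0}
  Layer 1: {6}
  Layer 2: {7}
first hit 7 at d=2 via tau·b

Answer: 2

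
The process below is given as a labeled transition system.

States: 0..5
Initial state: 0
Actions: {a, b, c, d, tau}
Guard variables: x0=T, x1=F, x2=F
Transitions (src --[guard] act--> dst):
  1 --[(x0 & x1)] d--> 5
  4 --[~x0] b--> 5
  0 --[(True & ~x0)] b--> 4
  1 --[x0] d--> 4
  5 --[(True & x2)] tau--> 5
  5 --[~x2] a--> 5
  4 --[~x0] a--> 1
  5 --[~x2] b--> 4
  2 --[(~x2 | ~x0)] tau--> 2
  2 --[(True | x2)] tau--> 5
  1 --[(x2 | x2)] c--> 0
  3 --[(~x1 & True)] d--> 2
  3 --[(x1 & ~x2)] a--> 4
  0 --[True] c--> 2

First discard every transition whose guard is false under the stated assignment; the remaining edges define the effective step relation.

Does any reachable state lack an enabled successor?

Reachable = {0,2,4,5}
  0: c→2  [1 exit(s)]
  2: tau→2  tau→5  [2 exit(s)]
  4: ∅  [no exit]
  5: a→5  b→4  [2 exit(s)]
trace reaching 4: c·tau·b

Answer: DEADLOCK at state 4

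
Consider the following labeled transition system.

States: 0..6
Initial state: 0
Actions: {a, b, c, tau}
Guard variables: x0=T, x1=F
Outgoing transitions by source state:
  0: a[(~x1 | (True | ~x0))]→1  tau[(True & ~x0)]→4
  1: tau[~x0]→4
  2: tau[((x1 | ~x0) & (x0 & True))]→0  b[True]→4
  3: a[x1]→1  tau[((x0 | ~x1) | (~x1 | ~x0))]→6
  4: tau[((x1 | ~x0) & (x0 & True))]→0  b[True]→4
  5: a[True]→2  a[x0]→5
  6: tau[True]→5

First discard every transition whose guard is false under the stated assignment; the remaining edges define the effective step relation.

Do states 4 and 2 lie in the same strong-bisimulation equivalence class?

Answer: BISIMILAR

Analysis:
Bisimulation quotient by refinement:
  P[0] = {{0,1,2,3,4,5,6}}
  P[1] = {{0,5},{1},{2,4},{3,6}}
  P[2] = {{0},{1},{2,4},{3},{5},{6}}
stable after 3 split(s): 6 block(s)
4∈{2,4}, 2∈{2,4}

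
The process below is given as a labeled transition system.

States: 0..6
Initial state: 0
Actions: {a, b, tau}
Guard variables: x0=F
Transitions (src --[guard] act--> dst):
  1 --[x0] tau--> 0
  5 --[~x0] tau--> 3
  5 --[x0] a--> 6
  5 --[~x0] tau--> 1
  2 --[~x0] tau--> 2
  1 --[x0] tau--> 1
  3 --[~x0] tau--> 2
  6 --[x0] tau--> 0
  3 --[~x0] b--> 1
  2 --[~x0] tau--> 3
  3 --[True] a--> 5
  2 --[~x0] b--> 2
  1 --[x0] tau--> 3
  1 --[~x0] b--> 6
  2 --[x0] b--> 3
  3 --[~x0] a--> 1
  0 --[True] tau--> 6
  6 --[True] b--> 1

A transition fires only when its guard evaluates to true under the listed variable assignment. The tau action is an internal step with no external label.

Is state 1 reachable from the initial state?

Answer: REACHABLE

Trace:
After dropping false guards: 12 live edges.
depth 0: {0}
depth 1: {6}  now seen {0,6}
depth 2: {1}  now seen {0,1,6}
Reach set: {0,1,6}
witness 1: tau·b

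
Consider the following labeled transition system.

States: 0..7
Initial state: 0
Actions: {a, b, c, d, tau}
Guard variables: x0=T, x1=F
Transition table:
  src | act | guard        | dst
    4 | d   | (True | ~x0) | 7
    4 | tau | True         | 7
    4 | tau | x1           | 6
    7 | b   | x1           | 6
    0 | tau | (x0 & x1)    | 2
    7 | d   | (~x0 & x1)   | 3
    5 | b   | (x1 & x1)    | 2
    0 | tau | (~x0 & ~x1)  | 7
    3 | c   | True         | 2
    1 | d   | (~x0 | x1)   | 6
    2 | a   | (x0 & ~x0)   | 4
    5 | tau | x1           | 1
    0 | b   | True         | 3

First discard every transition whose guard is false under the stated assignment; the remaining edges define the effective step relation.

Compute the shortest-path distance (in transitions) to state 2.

Answer: 2

Working:
BFS to 2:
  depth 0: {0}
  depth 1: {3}
  depth 2: {2}
first hit 2 at d=2 via b·c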